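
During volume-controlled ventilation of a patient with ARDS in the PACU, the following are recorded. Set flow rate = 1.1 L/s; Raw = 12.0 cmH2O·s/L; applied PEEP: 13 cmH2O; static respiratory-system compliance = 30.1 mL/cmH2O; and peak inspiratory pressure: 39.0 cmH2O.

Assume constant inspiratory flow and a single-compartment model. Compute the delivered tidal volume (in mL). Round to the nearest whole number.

Equation of motion (constant flow): PIP = Vt/C + R·V̇ + PEEP.
Vt/C = PIP − R·V̇ − PEEP = 39.0 − 13.2 − 13 = 12.8 cmH2O.
Vt = C × 12.8 = 30.1 × 12.8 = 385.28 mL.

385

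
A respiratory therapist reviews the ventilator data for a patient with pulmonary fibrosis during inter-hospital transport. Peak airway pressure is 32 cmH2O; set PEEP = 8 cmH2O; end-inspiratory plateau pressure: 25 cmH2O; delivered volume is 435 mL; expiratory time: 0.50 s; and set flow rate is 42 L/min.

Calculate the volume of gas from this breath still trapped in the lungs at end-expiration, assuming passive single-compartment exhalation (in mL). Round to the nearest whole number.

62

Flow: 42 L/min ÷ 60 = 0.7 L/s.
R = (PIP − Pplat)/V̇ = (32 − 25) / 0.7 = 7.0/0.7 = 10.0 cmH2O·s/L.
C = Vt/(Pplat − PEEP) = 435.0 / (25 − 8) = 435.0/17.0 = 25.588 mL/cmH2O.
τ = R × C = 10.0 × 0.02559 L/cmH2O = 0.2559 s.
Fraction remaining = e^(−Te/τ) = e^(−0.50/0.2559) = 0.1417.
Trapped volume = 435.0 × 0.1417 = 61.64 mL.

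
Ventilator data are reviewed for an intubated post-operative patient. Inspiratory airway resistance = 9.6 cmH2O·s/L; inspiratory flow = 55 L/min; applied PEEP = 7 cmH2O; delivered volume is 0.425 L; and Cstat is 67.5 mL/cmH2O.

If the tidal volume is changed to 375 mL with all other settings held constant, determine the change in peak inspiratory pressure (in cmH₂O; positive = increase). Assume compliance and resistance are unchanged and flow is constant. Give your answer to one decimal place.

PIP = Vt/C + R·V̇ + PEEP (constant-flow equation of motion).
Only the elastic term changes: ΔPIP = ΔVt / C = (375 − 425) / 67.5 = -0.7407 cmH2O.

-0.7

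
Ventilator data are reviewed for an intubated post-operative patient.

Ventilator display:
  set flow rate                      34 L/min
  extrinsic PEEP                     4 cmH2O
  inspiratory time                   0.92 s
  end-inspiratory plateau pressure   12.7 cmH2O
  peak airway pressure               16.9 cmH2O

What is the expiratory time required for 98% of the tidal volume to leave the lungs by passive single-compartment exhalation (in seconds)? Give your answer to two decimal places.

1.74

Flow: 34 L/min ÷ 60 = 0.5667 L/s.
Vt = flow × Ti = 0.5667 L/s × 0.92 s × 1000 mL/L = 521.36 mL.
R = (PIP − Pplat)/V̇ = (16.9 − 12.7) / 0.5667 = 4.2/0.5667 = 7.411 cmH2O·s/L.
C = Vt/(Pplat − PEEP) = 521.36 / (12.7 − 4) = 521.36/8.7 = 59.926 mL/cmH2O.
τ = R × C = 7.411 × 0.05993 L/cmH2O = 0.4441 s.
t = −τ·ln(1 − 0.98) = −0.4441·ln(0.02) = 1.737 s.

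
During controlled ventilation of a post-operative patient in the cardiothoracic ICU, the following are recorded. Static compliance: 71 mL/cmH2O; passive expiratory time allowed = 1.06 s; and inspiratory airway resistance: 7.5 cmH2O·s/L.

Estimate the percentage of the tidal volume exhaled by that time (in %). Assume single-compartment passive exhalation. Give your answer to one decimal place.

τ = R × C = 7.5 × 71 mL/cmH2O = 7.5 × 0.071 L/cmH2O = 0.5325 s.
Passive exhalation: V(t)/V₀ = e^(−t/τ) = e^(−1.06/0.5325) = 0.1366.
Fraction exhaled = 1 − 0.1366 = 0.8634 → 86.34%.

86.3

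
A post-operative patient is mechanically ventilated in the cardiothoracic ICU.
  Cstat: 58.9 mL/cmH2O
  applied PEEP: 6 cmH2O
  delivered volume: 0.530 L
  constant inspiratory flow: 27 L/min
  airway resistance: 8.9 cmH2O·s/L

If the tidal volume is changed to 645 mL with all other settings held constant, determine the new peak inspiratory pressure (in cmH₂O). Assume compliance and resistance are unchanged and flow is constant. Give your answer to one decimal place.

Flow: 27 L/min ÷ 60 = 0.45 L/s.
PIP = Vt/C + R·V̇ + PEEP (constant-flow equation of motion).
Only the elastic term changes: ΔPIP = ΔVt / C = (645 − 530) / 58.9 = 1.952 cmH2O.
Original PIP = 530/58.9 + 8.9×0.45 + 6 = 19.003 cmH2O; new PIP = 19.003 + (1.952) = 20.955 cmH2O.

21.0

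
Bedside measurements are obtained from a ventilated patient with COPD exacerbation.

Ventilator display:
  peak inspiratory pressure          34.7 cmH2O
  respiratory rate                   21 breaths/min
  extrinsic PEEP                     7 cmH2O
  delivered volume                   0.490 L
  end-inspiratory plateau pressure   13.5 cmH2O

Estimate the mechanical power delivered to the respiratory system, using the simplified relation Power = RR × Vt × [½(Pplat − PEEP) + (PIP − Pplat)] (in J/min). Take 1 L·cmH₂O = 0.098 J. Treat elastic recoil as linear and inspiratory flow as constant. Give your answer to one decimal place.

Per-breath work = Vt × [½(Pplat−PEEP) + (PIP−Pplat)] = 0.490 × [0.5×6.5 + 21.2] = 0.490 × 24.45 = 11.981 L·cmH2O.
Power = 21 × 11.981 = 251.6 L·cmH2O/min.
× 0.098 J/(L·cmH2O) → 24.657 J/min.

24.7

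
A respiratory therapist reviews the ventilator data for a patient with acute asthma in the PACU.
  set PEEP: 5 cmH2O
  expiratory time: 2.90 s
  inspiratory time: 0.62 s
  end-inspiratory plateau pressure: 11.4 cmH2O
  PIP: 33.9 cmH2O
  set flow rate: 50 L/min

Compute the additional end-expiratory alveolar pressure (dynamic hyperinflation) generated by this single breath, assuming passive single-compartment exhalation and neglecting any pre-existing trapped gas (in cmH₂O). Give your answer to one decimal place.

1.7

Flow: 50 L/min ÷ 60 = 0.8333 L/s.
Vt = flow × Ti = 0.8333 L/s × 0.62 s × 1000 mL/L = 516.65 mL.
R = (PIP − Pplat)/V̇ = (33.9 − 11.4) / 0.8333 = 22.5/0.8333 = 27.001 cmH2O·s/L.
C = Vt/(Pplat − PEEP) = 516.65 / (11.4 − 5) = 516.65/6.4 = 80.727 mL/cmH2O.
τ = R × C = 27.001 × 0.08073 L/cmH2O = 2.18 s.
Fraction remaining = e^(−Te/τ) = e^(−2.90/2.18) = 0.2644; trapped volume = 516.65 × 0.2644 = 136.6 mL.
Additional alveolar pressure from trapping ≈ V_trapped / C = 136.6 / 80.727 = 1.692 cmH2O.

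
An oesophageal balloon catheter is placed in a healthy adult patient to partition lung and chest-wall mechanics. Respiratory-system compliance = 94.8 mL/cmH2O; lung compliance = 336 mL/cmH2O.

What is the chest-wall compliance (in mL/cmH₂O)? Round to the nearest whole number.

1/Ccw = 1/Crs − 1/CL.
1/Ccw = 1/94.8 − 1/336 = 0.007572.
Ccw = 132.07 mL/cmH2O.

132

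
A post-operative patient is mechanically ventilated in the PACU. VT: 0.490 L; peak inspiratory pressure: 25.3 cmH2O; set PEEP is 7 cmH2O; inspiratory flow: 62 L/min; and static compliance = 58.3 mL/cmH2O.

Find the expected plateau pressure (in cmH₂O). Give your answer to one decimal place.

Pplat = PEEP + Vt / Cstat = 7 + 490 / 58.3 = 7 + 8.405 = 15.405 cmH2O.

15.4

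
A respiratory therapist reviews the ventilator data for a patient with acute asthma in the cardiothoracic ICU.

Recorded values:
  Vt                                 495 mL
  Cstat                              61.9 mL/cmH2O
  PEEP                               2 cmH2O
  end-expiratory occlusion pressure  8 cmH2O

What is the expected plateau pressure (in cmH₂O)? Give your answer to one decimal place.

16.0

End-expiratory occlusion gives total PEEP = 8 cmH2O (intrinsic PEEP = 8 − 2 = 6). Use total PEEP for the elastic gradient.
Pplat = PEEPtotal + Vt / Cstat = 8 + 495 / 61.9 = 8 + 7.997 = 15.997 cmH2O.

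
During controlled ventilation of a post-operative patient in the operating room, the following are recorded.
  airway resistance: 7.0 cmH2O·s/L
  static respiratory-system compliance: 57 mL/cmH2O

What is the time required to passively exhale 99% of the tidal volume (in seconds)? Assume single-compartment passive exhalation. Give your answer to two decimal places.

τ = R × C = 7.0 × 57 mL/cmH2O = 7.0 × 0.057 L/cmH2O = 0.399 s.
Exhaled fraction f = 1 − e^(−t/τ) → t = −τ·ln(1 − f) = −0.399·ln(0.01) = 1.837 s.

1.84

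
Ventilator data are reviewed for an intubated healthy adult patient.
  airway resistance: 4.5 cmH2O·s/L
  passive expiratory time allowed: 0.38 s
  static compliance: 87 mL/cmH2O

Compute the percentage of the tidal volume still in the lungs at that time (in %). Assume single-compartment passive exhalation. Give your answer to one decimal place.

τ = R × C = 4.5 × 87 mL/cmH2O = 4.5 × 0.087 L/cmH2O = 0.3915 s.
Passive exhalation: V(t)/V₀ = e^(−t/τ) = e^(−0.38/0.3915) = 0.3788.
Fraction remaining = 0.3788 → 37.88%.

37.9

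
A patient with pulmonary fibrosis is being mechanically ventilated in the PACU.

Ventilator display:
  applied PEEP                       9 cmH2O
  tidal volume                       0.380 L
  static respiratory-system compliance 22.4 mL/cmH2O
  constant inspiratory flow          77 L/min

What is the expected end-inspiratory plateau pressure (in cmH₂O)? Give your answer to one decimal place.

26.0

Pplat = PEEP + Vt / Cstat = 9 + 380 / 22.4 = 9 + 16.964 = 25.964 cmH2O.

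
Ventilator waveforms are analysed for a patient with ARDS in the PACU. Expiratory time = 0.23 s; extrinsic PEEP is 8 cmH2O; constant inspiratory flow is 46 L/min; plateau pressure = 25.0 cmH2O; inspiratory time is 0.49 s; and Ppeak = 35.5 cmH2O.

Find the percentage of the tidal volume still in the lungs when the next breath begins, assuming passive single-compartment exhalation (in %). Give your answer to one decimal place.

46.8

Flow: 46 L/min ÷ 60 = 0.7667 L/s.
Vt = flow × Ti = 0.7667 L/s × 0.49 s × 1000 mL/L = 375.68 mL.
R = (PIP − Pplat)/V̇ = (35.5 − 25.0) / 0.7667 = 10.5/0.7667 = 13.695 cmH2O·s/L.
C = Vt/(Pplat − PEEP) = 375.68 / (25.0 − 8) = 375.68/17.0 = 22.099 mL/cmH2O.
τ = R × C = 13.695 × 0.0221 L/cmH2O = 0.3027 s.
Fraction remaining at end-expiration = e^(−Te/τ) = e^(−0.23/0.3027) = 0.4677 → 46.77%.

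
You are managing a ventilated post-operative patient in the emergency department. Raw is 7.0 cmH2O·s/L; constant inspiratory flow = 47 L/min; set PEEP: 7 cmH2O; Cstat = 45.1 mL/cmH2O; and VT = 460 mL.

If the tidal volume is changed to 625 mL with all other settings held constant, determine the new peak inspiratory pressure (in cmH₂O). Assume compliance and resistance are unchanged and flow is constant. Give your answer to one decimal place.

Flow: 47 L/min ÷ 60 = 0.7833 L/s.
PIP = Vt/C + R·V̇ + PEEP (constant-flow equation of motion).
Only the elastic term changes: ΔPIP = ΔVt / C = (625 − 460) / 45.1 = 3.659 cmH2O.
Original PIP = 460/45.1 + 7.0×0.7833 + 7 = 22.683 cmH2O; new PIP = 22.683 + (3.659) = 26.342 cmH2O.

26.3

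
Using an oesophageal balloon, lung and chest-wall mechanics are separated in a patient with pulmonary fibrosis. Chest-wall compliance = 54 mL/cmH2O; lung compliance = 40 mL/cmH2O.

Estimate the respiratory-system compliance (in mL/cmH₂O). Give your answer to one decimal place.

23.0

Lung and chest wall are elastances in series: 1/Crs = 1/CL + 1/Ccw.
1/Crs = 1/40 + 1/54 = 0.04352.
Crs = 22.978 mL/cmH2O.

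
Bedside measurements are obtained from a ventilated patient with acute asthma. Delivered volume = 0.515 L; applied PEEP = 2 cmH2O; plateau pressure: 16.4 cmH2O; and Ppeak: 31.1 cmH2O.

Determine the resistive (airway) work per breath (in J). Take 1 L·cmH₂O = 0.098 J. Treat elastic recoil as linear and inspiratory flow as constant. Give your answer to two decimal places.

0.74

With constant inspiratory flow the resistive pressure is constant at PIP − Pplat = 31.1 − 16.4 = 14.7 cmH2O, so resistive work = 14.7 × 0.515 = 7.571 L·cmH2O.
× 0.098 J/(L·cmH2O) → 0.742 J.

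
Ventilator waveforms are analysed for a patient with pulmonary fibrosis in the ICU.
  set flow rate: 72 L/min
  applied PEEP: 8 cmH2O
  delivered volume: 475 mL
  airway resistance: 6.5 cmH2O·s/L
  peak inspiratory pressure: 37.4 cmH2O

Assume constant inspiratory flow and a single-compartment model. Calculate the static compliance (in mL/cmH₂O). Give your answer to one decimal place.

Flow: 72 L/min ÷ 60 = 1.2 L/s.
Equation of motion (constant flow): PIP = Vt/C + R·V̇ + PEEP.
Vt/C = PIP − R·V̇ − PEEP = 37.4 − 6.5×1.2 − 8 = 37.4 − 7.8 − 8 = 21.6 cmH2O.
C = Vt / 21.6 = 475 / 21.6 = 21.991 mL/cmH2O.

22.0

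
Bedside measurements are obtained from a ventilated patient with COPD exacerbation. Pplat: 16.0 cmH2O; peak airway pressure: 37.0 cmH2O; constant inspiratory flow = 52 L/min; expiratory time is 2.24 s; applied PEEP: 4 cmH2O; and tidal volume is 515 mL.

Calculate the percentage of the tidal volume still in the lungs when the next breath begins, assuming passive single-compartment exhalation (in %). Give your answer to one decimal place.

Flow: 52 L/min ÷ 60 = 0.8667 L/s.
R = (PIP − Pplat)/V̇ = (37.0 − 16.0) / 0.8667 = 21.0/0.8667 = 24.23 cmH2O·s/L.
C = Vt/(Pplat − PEEP) = 515.0 / (16.0 − 4) = 515.0/12.0 = 42.917 mL/cmH2O.
τ = R × C = 24.23 × 0.04292 L/cmH2O = 1.04 s.
Fraction remaining at end-expiration = e^(−Te/τ) = e^(−2.24/1.04) = 0.116 → 11.6%.

11.6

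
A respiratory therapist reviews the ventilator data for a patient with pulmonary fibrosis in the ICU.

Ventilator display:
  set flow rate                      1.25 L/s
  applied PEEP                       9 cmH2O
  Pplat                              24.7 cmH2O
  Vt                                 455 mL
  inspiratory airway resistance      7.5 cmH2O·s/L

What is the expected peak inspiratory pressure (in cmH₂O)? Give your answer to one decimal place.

34.1

PIP = Pplat + Raw × flow = 24.7 + 7.5 × 1.25 = 24.7 + 9.375 = 34.075 cmH2O.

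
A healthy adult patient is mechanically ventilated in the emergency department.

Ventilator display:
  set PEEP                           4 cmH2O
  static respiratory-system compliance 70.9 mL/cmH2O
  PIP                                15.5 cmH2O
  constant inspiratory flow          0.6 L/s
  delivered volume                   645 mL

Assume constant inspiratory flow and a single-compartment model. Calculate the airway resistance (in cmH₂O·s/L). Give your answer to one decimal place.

4.0

Equation of motion (constant flow): PIP = Vt/C + R·V̇ + PEEP.
R·V̇ = PIP − Vt/C − PEEP = 15.5 − 645/70.9 − 4 = 15.5 − 9.097 − 4 = 2.403 cmH2O.
R = 2.403 / 0.6 = 4.005 cmH2O·s/L.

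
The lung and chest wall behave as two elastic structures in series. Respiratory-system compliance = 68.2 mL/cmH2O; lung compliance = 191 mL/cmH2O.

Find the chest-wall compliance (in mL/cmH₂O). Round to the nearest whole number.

106

1/Ccw = 1/Crs − 1/CL.
1/Ccw = 1/68.2 − 1/191 = 0.009427.
Ccw = 106.08 mL/cmH2O.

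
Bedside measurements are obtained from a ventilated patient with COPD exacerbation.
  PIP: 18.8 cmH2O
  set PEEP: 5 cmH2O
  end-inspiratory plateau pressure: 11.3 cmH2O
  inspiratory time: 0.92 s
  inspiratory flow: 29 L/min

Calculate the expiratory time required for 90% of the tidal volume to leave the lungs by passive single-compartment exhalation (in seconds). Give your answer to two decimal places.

Flow: 29 L/min ÷ 60 = 0.4833 L/s.
Vt = flow × Ti = 0.4833 L/s × 0.92 s × 1000 mL/L = 444.64 mL.
R = (PIP − Pplat)/V̇ = (18.8 − 11.3) / 0.4833 = 7.5/0.4833 = 15.518 cmH2O·s/L.
C = Vt/(Pplat − PEEP) = 444.64 / (11.3 − 5) = 444.64/6.3 = 70.578 mL/cmH2O.
τ = R × C = 15.518 × 0.07058 L/cmH2O = 1.095 s.
t = −τ·ln(1 − 0.90) = −1.095·ln(0.1) = 2.521 s.

2.52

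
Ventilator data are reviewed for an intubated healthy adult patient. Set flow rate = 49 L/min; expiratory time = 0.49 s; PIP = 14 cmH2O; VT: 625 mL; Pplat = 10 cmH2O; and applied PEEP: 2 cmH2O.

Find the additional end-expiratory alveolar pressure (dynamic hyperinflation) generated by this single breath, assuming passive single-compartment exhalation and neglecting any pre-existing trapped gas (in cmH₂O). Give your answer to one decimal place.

2.2

Flow: 49 L/min ÷ 60 = 0.8167 L/s.
R = (PIP − Pplat)/V̇ = (14 − 10) / 0.8167 = 4.0/0.8167 = 4.898 cmH2O·s/L.
C = Vt/(Pplat − PEEP) = 625.0 / (10 − 2) = 625.0/8.0 = 78.125 mL/cmH2O.
τ = R × C = 4.898 × 0.07813 L/cmH2O = 0.3827 s.
Fraction remaining = e^(−Te/τ) = e^(−0.49/0.3827) = 0.2779; trapped volume = 625.0 × 0.2779 = 173.69 mL.
Additional alveolar pressure from trapping ≈ V_trapped / C = 173.69 / 78.125 = 2.223 cmH2O.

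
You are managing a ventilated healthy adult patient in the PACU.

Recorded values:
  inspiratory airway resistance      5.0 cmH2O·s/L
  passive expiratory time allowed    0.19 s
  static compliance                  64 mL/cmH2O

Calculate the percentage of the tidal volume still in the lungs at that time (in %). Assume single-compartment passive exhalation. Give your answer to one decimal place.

τ = R × C = 5.0 × 64 mL/cmH2O = 5.0 × 0.064 L/cmH2O = 0.32 s.
Passive exhalation: V(t)/V₀ = e^(−t/τ) = e^(−0.19/0.32) = 0.5523.
Fraction remaining = 0.5523 → 55.23%.

55.2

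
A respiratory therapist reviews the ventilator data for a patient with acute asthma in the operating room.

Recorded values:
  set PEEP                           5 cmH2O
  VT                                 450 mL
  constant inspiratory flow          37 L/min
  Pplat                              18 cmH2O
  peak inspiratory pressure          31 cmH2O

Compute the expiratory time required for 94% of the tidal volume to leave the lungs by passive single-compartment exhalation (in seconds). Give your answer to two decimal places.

2.05

Flow: 37 L/min ÷ 60 = 0.6167 L/s.
R = (PIP − Pplat)/V̇ = (31 − 18) / 0.6167 = 13.0/0.6167 = 21.08 cmH2O·s/L.
C = Vt/(Pplat − PEEP) = 450.0 / (18 − 5) = 450.0/13.0 = 34.615 mL/cmH2O.
τ = R × C = 21.08 × 0.03462 L/cmH2O = 0.7298 s.
t = −τ·ln(1 − 0.94) = −0.7298·ln(0.06) = 2.053 s.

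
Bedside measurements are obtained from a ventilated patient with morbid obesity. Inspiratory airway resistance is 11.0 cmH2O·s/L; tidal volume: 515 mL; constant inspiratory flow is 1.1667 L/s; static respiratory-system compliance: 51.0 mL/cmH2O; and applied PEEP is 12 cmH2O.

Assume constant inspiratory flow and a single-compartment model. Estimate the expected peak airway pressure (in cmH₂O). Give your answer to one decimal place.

34.9

Equation of motion (constant flow): PIP = Vt/C + R·V̇ + PEEP.
PIP = 515/51.0 + 11.0×1.1667 + 12 = 10.098 + 12.834 + 12 = 34.932 cmH2O.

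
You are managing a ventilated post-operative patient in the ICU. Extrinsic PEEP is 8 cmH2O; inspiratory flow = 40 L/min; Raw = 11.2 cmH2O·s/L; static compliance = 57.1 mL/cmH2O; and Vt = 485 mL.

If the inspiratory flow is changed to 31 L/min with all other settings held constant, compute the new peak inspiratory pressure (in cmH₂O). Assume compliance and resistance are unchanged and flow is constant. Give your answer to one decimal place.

22.3

Flow: 40 L/min ÷ 60 = 0.6667 L/s.
New flow: 31 L/min ÷ 60 = 0.5167 L/s.
PIP = Vt/C + R·V̇ + PEEP (constant-flow equation of motion).
Only the resistive term changes: ΔPIP = R × ΔV̇ = 11.2 × (0.5167 − 0.6667) = 11.2 × -0.15 = -1.68 cmH2O.
Original PIP = 485/57.1 + 11.2×0.6667 + 8 = 23.961 cmH2O; new PIP = 23.961 + (-1.68) = 22.281 cmH2O.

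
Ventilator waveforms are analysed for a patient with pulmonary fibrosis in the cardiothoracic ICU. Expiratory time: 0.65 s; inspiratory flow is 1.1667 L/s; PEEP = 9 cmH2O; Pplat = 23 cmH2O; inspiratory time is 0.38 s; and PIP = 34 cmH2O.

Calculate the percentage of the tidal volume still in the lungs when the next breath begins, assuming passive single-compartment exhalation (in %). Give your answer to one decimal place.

11.3

Vt = flow × Ti = 1.1667 L/s × 0.38 s × 1000 mL/L = 443.35 mL.
R = (PIP − Pplat)/V̇ = (34 − 23) / 1.1667 = 11.0/1.1667 = 9.428 cmH2O·s/L.
C = Vt/(Pplat − PEEP) = 443.35 / (23 − 9) = 443.35/14.0 = 31.668 mL/cmH2O.
τ = R × C = 9.428 × 0.03167 L/cmH2O = 0.2986 s.
Fraction remaining at end-expiration = e^(−Te/τ) = e^(−0.65/0.2986) = 0.1134 → 11.34%.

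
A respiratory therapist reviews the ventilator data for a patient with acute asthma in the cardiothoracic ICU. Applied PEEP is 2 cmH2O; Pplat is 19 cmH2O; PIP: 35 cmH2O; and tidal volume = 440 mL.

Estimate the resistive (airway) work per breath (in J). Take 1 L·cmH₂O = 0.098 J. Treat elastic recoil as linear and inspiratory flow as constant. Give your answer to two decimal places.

0.69

With constant inspiratory flow the resistive pressure is constant at PIP − Pplat = 35 − 19 = 16.0 cmH2O, so resistive work = 16.0 × 0.440 = 7.04 L·cmH2O.
× 0.098 J/(L·cmH2O) → 0.6899 J.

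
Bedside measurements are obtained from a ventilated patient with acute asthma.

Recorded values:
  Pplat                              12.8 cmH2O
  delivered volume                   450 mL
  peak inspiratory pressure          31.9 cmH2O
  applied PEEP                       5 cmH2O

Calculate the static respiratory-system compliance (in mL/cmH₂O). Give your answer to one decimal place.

57.7

Cstat = Vt / (Pplat − PEEP) = 450 / (12.8 − 5) = 450 / 7.8 = 57.692 mL/cmH2O.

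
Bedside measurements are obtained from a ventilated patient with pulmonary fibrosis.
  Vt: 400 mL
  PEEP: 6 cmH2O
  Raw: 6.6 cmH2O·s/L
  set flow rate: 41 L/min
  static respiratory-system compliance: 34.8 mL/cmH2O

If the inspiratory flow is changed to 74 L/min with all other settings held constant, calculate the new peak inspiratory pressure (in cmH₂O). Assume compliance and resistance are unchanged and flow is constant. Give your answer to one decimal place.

25.6

Flow: 41 L/min ÷ 60 = 0.6833 L/s.
New flow: 74 L/min ÷ 60 = 1.2333 L/s.
PIP = Vt/C + R·V̇ + PEEP (constant-flow equation of motion).
Only the resistive term changes: ΔPIP = R × ΔV̇ = 6.6 × (1.2333 − 0.6833) = 6.6 × 0.55 = 3.63 cmH2O.
Original PIP = 400/34.8 + 6.6×0.6833 + 6 = 22.004 cmH2O; new PIP = 22.004 + (3.63) = 25.634 cmH2O.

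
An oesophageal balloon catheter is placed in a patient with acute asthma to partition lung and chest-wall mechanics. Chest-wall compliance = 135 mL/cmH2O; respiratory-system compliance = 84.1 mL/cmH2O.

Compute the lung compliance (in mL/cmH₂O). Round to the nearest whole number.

1/CL = 1/Crs − 1/Ccw.
1/CL = 1/84.1 − 1/135 = 0.004483.
CL = 223.06 mL/cmH2O.

223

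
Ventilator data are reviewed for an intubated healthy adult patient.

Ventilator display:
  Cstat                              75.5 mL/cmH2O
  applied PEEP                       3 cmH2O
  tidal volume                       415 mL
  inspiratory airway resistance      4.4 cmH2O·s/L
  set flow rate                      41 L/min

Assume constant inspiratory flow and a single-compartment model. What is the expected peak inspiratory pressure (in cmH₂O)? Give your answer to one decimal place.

11.5

Flow: 41 L/min ÷ 60 = 0.6833 L/s.
Equation of motion (constant flow): PIP = Vt/C + R·V̇ + PEEP.
PIP = 415/75.5 + 4.4×0.6833 + 3 = 5.497 + 3.007 + 3 = 11.504 cmH2O.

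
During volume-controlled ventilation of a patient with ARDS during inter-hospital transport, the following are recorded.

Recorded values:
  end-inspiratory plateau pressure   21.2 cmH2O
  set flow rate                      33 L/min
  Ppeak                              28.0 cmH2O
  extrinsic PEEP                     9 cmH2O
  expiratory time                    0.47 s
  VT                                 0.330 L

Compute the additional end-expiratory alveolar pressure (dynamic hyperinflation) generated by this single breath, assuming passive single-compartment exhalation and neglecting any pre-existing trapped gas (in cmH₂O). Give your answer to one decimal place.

3.0

Flow: 33 L/min ÷ 60 = 0.55 L/s.
R = (PIP − Pplat)/V̇ = (28.0 − 21.2) / 0.55 = 6.8/0.55 = 12.364 cmH2O·s/L.
C = Vt/(Pplat − PEEP) = 330.0 / (21.2 − 9) = 330.0/12.2 = 27.049 mL/cmH2O.
τ = R × C = 12.364 × 0.02705 L/cmH2O = 0.3344 s.
Fraction remaining = e^(−Te/τ) = e^(−0.47/0.3344) = 0.2452; trapped volume = 330.0 × 0.2452 = 80.916 mL.
Additional alveolar pressure from trapping ≈ V_trapped / C = 80.916 / 27.049 = 2.991 cmH2O.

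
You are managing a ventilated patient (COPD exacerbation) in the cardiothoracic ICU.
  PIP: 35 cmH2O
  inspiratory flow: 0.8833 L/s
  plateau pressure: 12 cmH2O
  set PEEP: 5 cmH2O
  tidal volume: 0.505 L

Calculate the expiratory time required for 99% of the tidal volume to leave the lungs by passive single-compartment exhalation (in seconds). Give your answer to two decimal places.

R = (PIP − Pplat)/V̇ = (35 − 12) / 0.8833 = 23.0/0.8833 = 26.039 cmH2O·s/L.
C = Vt/(Pplat − PEEP) = 505.0 / (12 − 5) = 505.0/7.0 = 72.143 mL/cmH2O.
τ = R × C = 26.039 × 0.07214 L/cmH2O = 1.878 s.
t = −τ·ln(1 − 0.99) = −1.878·ln(0.01) = 8.649 s.

8.65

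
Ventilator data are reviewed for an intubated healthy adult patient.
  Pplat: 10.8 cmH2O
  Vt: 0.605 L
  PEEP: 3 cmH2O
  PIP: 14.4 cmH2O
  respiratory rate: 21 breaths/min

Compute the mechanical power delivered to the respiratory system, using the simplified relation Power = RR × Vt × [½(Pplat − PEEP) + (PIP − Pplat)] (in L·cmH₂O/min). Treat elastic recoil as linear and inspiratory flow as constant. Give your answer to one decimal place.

Per-breath work = Vt × [½(Pplat−PEEP) + (PIP−Pplat)] = 0.605 × [0.5×7.8 + 3.6] = 0.605 × 7.5 = 4.538 L·cmH2O.
Power = 21 × 4.538 = 95.298 L·cmH2O/min.

95.3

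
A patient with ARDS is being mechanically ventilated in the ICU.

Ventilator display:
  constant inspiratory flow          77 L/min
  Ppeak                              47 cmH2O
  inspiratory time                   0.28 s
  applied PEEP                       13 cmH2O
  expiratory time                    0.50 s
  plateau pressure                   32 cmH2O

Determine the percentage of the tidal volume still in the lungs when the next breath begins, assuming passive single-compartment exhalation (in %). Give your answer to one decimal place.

Flow: 77 L/min ÷ 60 = 1.2833 L/s.
Vt = flow × Ti = 1.2833 L/s × 0.28 s × 1000 mL/L = 359.32 mL.
R = (PIP − Pplat)/V̇ = (47 − 32) / 1.2833 = 15.0/1.2833 = 11.689 cmH2O·s/L.
C = Vt/(Pplat − PEEP) = 359.32 / (32 − 13) = 359.32/19.0 = 18.912 mL/cmH2O.
τ = R × C = 11.689 × 0.01891 L/cmH2O = 0.221 s.
Fraction remaining at end-expiration = e^(−Te/τ) = e^(−0.50/0.221) = 0.1041 → 10.41%.

10.4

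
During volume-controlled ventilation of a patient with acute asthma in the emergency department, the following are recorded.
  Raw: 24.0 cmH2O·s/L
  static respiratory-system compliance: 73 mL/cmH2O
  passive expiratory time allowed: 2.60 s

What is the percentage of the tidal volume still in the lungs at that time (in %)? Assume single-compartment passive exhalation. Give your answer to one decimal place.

22.7

τ = R × C = 24.0 × 73 mL/cmH2O = 24.0 × 0.073 L/cmH2O = 1.752 s.
Passive exhalation: V(t)/V₀ = e^(−t/τ) = e^(−2.60/1.752) = 0.2267.
Fraction remaining = 0.2267 → 22.67%.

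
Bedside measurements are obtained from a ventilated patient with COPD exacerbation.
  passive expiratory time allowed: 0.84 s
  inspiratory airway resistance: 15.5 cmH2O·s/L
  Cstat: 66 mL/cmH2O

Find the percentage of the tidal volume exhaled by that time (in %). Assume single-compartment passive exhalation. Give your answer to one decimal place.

56.0

τ = R × C = 15.5 × 66 mL/cmH2O = 15.5 × 0.066 L/cmH2O = 1.023 s.
Passive exhalation: V(t)/V₀ = e^(−t/τ) = e^(−0.84/1.023) = 0.4399.
Fraction exhaled = 1 − 0.4399 = 0.5601 → 56.01%.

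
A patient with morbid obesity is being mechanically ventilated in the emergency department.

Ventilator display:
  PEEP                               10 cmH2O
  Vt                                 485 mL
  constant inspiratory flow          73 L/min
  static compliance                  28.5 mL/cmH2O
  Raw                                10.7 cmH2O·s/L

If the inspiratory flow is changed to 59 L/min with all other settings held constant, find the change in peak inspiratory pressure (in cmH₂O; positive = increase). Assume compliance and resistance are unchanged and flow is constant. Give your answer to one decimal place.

-2.5

Flow: 73 L/min ÷ 60 = 1.2167 L/s.
New flow: 59 L/min ÷ 60 = 0.9833 L/s.
PIP = Vt/C + R·V̇ + PEEP (constant-flow equation of motion).
Only the resistive term changes: ΔPIP = R × ΔV̇ = 10.7 × (0.9833 − 1.2167) = 10.7 × -0.2334 = -2.497 cmH2O.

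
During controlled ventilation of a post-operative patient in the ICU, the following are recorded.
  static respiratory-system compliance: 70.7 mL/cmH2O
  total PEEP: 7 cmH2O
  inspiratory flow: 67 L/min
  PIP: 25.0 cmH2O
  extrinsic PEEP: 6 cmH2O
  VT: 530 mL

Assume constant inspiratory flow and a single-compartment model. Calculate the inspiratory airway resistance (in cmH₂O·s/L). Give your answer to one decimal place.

9.4

Flow: 67 L/min ÷ 60 = 1.1167 L/s.
Total PEEP = 7 cmH2O (set 6 + intrinsic 1); this is the baseline alveolar pressure.
Equation of motion (constant flow): PIP = Vt/C + R·V̇ + PEEP.
R·V̇ = PIP − Vt/C − PEEP = 25.0 − 530/70.7 − 7 = 25.0 − 7.496 − 7 = 10.504 cmH2O.
R = 10.504 / 1.1167 = 9.406 cmH2O·s/L.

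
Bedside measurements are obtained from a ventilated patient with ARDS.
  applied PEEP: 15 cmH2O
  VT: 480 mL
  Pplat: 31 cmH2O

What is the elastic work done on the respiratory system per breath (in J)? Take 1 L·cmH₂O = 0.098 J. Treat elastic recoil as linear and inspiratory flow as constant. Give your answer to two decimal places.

Elastic work ≈ ½ × (Pplat − PEEP) × Vt = 0.5 × (31 − 15) × 0.480 L = 0.5 × 16.0 × 0.480 = 3.84 L·cmH2O.
× 0.098 J/(L·cmH2O) → 0.3763 J.

0.38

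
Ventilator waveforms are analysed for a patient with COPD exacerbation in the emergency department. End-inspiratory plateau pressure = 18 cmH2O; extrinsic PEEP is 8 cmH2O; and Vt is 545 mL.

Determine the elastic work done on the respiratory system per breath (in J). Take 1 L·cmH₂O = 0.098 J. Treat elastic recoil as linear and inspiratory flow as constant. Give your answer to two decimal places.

Elastic work ≈ ½ × (Pplat − PEEP) × Vt = 0.5 × (18 − 8) × 0.545 L = 0.5 × 10.0 × 0.545 = 2.725 L·cmH2O.
× 0.098 J/(L·cmH2O) → 0.2671 J.

0.27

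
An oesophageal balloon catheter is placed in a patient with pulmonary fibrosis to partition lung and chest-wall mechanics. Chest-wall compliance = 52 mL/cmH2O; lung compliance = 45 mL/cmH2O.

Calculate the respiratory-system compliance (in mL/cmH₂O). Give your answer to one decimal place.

24.1

Lung and chest wall are elastances in series: 1/Crs = 1/CL + 1/Ccw.
1/Crs = 1/45 + 1/52 = 0.04145.
Crs = 24.125 mL/cmH2O.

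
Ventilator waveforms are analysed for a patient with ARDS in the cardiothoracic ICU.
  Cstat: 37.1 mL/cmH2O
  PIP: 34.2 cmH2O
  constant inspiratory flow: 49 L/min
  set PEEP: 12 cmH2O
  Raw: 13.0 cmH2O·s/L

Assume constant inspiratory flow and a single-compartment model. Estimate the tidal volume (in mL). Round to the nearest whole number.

430

Flow: 49 L/min ÷ 60 = 0.8167 L/s.
Equation of motion (constant flow): PIP = Vt/C + R·V̇ + PEEP.
Vt/C = PIP − R·V̇ − PEEP = 34.2 − 10.617 − 12 = 11.583 cmH2O.
Vt = C × 11.583 = 37.1 × 11.583 = 429.73 mL.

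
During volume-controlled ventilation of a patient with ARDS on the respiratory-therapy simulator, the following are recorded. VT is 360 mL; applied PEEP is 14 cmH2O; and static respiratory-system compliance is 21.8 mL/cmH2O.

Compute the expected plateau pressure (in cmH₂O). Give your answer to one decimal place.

Pplat = PEEP + Vt / Cstat = 14 + 360 / 21.8 = 14 + 16.514 = 30.514 cmH2O.

30.5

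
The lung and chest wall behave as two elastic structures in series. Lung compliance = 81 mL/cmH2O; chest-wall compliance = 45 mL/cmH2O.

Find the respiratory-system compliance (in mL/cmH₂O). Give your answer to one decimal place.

28.9

Lung and chest wall are elastances in series: 1/Crs = 1/CL + 1/Ccw.
1/Crs = 1/81 + 1/45 = 0.03457.
Crs = 28.927 mL/cmH2O.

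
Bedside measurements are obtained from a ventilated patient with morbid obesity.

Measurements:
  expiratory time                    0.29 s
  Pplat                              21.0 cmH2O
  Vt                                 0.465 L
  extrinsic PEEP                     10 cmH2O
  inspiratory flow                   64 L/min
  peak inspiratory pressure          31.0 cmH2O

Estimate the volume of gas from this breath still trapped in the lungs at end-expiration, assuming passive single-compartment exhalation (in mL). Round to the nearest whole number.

224

Flow: 64 L/min ÷ 60 = 1.0667 L/s.
R = (PIP − Pplat)/V̇ = (31.0 − 21.0) / 1.0667 = 10.0/1.0667 = 9.375 cmH2O·s/L.
C = Vt/(Pplat − PEEP) = 465.0 / (21.0 − 10) = 465.0/11.0 = 42.273 mL/cmH2O.
τ = R × C = 9.375 × 0.04227 L/cmH2O = 0.3963 s.
Fraction remaining = e^(−Te/τ) = e^(−0.29/0.3963) = 0.4811.
Trapped volume = 465.0 × 0.4811 = 223.71 mL.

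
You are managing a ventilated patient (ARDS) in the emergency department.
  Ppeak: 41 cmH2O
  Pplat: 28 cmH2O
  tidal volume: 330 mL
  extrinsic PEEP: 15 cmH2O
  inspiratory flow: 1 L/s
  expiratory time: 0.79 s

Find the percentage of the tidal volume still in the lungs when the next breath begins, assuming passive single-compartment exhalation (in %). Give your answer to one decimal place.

9.1

R = (PIP − Pplat)/V̇ = (41 − 28) / 1 = 13.0/1 = 13.0 cmH2O·s/L.
C = Vt/(Pplat − PEEP) = 330.0 / (28 − 15) = 330.0/13.0 = 25.385 mL/cmH2O.
τ = R × C = 13.0 × 0.02539 L/cmH2O = 0.3301 s.
Fraction remaining at end-expiration = e^(−Te/τ) = e^(−0.79/0.3301) = 0.09134 → 9.134%.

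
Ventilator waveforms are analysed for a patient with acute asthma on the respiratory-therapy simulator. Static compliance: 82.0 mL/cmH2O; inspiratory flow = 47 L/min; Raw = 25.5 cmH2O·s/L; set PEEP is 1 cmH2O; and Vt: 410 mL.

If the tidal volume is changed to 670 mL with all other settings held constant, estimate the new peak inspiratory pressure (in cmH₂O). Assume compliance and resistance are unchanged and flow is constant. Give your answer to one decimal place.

29.1

Flow: 47 L/min ÷ 60 = 0.7833 L/s.
PIP = Vt/C + R·V̇ + PEEP (constant-flow equation of motion).
Only the elastic term changes: ΔPIP = ΔVt / C = (670 − 410) / 82.0 = 3.171 cmH2O.
Original PIP = 410/82.0 + 25.5×0.7833 + 1 = 25.974 cmH2O; new PIP = 25.974 + (3.171) = 29.145 cmH2O.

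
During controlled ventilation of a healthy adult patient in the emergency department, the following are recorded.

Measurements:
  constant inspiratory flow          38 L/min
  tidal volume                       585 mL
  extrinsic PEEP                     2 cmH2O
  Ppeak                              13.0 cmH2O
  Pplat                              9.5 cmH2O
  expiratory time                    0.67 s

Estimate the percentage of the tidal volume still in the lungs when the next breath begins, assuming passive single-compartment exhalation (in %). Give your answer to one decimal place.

21.1

Flow: 38 L/min ÷ 60 = 0.6333 L/s.
R = (PIP − Pplat)/V̇ = (13.0 − 9.5) / 0.6333 = 3.5/0.6333 = 5.527 cmH2O·s/L.
C = Vt/(Pplat − PEEP) = 585.0 / (9.5 − 2) = 585.0/7.5 = 78.0 mL/cmH2O.
τ = R × C = 5.527 × 0.078 L/cmH2O = 0.4311 s.
Fraction remaining at end-expiration = e^(−Te/τ) = e^(−0.67/0.4311) = 0.2114 → 21.14%.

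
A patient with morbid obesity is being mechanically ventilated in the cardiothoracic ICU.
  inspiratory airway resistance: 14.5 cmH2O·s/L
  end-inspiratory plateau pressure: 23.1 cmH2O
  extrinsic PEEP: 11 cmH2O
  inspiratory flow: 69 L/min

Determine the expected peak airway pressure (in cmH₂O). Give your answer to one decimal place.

39.8

Flow: 69 L/min ÷ 60 = 1.15 L/s.
PIP = Pplat + Raw × flow = 23.1 + 14.5 × 1.15 = 23.1 + 16.675 = 39.775 cmH2O.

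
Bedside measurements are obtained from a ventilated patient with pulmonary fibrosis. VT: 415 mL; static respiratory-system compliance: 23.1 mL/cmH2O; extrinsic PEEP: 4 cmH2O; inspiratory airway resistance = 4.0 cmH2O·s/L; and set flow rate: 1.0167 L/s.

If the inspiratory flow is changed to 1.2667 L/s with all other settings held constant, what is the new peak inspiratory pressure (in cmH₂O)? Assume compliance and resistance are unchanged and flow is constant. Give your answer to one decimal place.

27.0

PIP = Vt/C + R·V̇ + PEEP (constant-flow equation of motion).
Only the resistive term changes: ΔPIP = R × ΔV̇ = 4.0 × (1.2667 − 1.0167) = 4.0 × 0.25 = 1.0 cmH2O.
Original PIP = 415/23.1 + 4.0×1.0167 + 4 = 26.032 cmH2O; new PIP = 26.032 + (1.0) = 27.032 cmH2O.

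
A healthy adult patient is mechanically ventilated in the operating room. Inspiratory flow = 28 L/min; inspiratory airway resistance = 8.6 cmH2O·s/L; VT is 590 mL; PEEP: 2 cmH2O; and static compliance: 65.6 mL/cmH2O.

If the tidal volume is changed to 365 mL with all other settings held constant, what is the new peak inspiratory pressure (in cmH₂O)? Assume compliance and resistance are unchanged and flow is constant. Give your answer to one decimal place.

Flow: 28 L/min ÷ 60 = 0.4667 L/s.
PIP = Vt/C + R·V̇ + PEEP (constant-flow equation of motion).
Only the elastic term changes: ΔPIP = ΔVt / C = (365 − 590) / 65.6 = -3.43 cmH2O.
Original PIP = 590/65.6 + 8.6×0.4667 + 2 = 15.008 cmH2O; new PIP = 15.008 + (-3.43) = 11.578 cmH2O.

11.6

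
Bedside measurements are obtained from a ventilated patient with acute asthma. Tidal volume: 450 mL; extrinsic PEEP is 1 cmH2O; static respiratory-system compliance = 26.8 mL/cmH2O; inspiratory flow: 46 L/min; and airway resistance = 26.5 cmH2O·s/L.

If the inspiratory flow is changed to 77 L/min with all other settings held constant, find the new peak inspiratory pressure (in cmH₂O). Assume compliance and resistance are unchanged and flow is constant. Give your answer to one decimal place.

Flow: 46 L/min ÷ 60 = 0.7667 L/s.
New flow: 77 L/min ÷ 60 = 1.2833 L/s.
PIP = Vt/C + R·V̇ + PEEP (constant-flow equation of motion).
Only the resistive term changes: ΔPIP = R × ΔV̇ = 26.5 × (1.2833 − 0.7667) = 26.5 × 0.5166 = 13.69 cmH2O.
Original PIP = 450/26.8 + 26.5×0.7667 + 1 = 38.109 cmH2O; new PIP = 38.109 + (13.69) = 51.799 cmH2O.

51.8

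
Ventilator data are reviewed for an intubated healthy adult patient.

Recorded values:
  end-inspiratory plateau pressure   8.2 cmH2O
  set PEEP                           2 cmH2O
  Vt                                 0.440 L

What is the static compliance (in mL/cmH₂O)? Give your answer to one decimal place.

71.0

Cstat = Vt / (Pplat − PEEP) = 440 / (8.2 − 2) = 440 / 6.2 = 70.968 mL/cmH2O.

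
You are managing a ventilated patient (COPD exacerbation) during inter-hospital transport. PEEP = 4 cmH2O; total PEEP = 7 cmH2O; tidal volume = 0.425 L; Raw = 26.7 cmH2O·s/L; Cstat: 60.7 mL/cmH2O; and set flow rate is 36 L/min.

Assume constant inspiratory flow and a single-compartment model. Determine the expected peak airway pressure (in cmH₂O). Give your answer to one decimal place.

30.0

Flow: 36 L/min ÷ 60 = 0.6 L/s.
Total PEEP = 7 cmH2O (set 4 + intrinsic 3); this is the baseline alveolar pressure.
Equation of motion (constant flow): PIP = Vt/C + R·V̇ + PEEP.
PIP = 425/60.7 + 26.7×0.6 + 7 = 7.002 + 16.02 + 7 = 30.022 cmH2O.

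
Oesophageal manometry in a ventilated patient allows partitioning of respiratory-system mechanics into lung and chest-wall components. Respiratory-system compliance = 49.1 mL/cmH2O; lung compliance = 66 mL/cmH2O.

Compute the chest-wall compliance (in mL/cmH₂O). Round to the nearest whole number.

192

1/Ccw = 1/Crs − 1/CL.
1/Ccw = 1/49.1 − 1/66 = 0.005215.
Ccw = 191.75 mL/cmH2O.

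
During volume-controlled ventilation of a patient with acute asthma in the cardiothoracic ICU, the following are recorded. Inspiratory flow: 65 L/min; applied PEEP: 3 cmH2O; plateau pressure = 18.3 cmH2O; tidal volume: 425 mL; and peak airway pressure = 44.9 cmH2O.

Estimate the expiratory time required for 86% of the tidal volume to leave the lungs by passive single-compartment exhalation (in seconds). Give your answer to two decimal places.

Flow: 65 L/min ÷ 60 = 1.0833 L/s.
R = (PIP − Pplat)/V̇ = (44.9 − 18.3) / 1.0833 = 26.6/1.0833 = 24.555 cmH2O·s/L.
C = Vt/(Pplat − PEEP) = 425.0 / (18.3 − 3) = 425.0/15.3 = 27.778 mL/cmH2O.
τ = R × C = 24.555 × 0.02778 L/cmH2O = 0.6821 s.
t = −τ·ln(1 − 0.86) = −0.6821·ln(0.14) = 1.341 s.

1.34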